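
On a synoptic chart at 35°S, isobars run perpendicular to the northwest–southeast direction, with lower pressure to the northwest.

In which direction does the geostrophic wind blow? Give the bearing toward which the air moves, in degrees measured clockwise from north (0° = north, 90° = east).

The pressure-gradient force points toward the northwest (bearing 315°).
Geostrophic balance: in the Southern Hemisphere the Coriolis force deflects motion to the left, so the geostrophic wind blows 90° to the left of the pressure-gradient force (low pressure on the right).
Rotating 315° by 90° counterclockwise gives 225° — the wind blows toward the southwest.

225°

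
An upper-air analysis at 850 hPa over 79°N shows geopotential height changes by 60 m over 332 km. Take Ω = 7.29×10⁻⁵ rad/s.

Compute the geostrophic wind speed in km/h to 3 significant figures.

Coriolis parameter at 79°N:
f = 2Ω sin φ = 2 × 7.29×10⁻⁵ × sin 79° = 1.43×10⁻⁴ s⁻¹
Height gradient: |∂Z/∂n| = 60 m / 332000 m = 1.81×10⁻⁴
On a pressure surface, geostrophic balance gives V_g = (g/f)|∂Z/∂n|:
V_g = 9.81 × 1.81×10⁻⁴ / 1.43×10⁻⁴ = 12.4 m/s
Converting: 12.4 m/s × 3.6 = 44.6 km/h

44.6 km/h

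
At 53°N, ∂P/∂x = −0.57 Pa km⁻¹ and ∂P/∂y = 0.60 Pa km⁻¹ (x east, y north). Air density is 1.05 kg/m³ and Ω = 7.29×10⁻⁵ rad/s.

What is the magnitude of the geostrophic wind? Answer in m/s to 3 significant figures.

6.77 m/s

Coriolis parameter at 53°N:
f = 2Ω sin φ = 2 × 7.29×10⁻⁵ × sin 53° = 1.16×10⁻⁴ s⁻¹
Component geostrophic relations (x east, y north):
u_g = −(1/(fρ)) ∂P/∂y,  v_g = (1/(fρ)) ∂P/∂x
u_g = −(0.60×10⁻³)/(1.16×10⁻⁴ × 1.05) = −4.91 m/s;  v_g = (−0.57×10⁻³)/(1.16×10⁻⁴ × 1.05) = −4.66 m/s
|V_g| = √(u_g² + v_g²) = 6.77 m/s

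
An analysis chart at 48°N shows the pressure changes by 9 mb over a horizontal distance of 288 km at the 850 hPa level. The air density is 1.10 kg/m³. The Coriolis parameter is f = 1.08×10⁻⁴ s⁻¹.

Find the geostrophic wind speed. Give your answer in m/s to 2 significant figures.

26 m/s

Pressure gradient: |∂P/∂n| = 900 Pa / 288000 m = 3.12×10⁻³ Pa/m
Geostrophic balance (pressure-gradient force = Coriolis force):
V_g = (1/(fρ)) |∂P/∂n| = 3.12×10⁻³ / (1.08×10⁻⁴ × 1.10) = 26.3 m/s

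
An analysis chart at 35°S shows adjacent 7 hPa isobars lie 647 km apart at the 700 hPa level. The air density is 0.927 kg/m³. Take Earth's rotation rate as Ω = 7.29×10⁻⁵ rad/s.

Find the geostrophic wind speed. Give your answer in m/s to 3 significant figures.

14.0 m/s

Coriolis parameter at 35°S:
f = 2Ω sin φ = 2 × 7.29×10⁻⁵ × sin 35° = 8.36×10⁻⁵ s⁻¹
Pressure gradient: |∂P/∂n| = 700 Pa / 647000 m = 1.08×10⁻³ Pa/m
Geostrophic balance (pressure-gradient force = Coriolis force):
V_g = (1/(fρ)) |∂P/∂n| = 1.08×10⁻³ / (8.36×10⁻⁵ × 0.927) = 14.0 m/s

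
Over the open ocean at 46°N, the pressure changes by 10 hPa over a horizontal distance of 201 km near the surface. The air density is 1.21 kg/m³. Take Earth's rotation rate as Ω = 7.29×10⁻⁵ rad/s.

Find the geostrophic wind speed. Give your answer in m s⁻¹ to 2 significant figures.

39 m s⁻¹

Coriolis parameter at 46°N:
f = 2Ω sin φ = 2 × 7.29×10⁻⁵ × sin 46° = 1.05×10⁻⁴ s⁻¹
Pressure gradient: |∂P/∂n| = 1000 Pa / 201000 m = 4.98×10⁻³ Pa/m
Geostrophic balance (pressure-gradient force = Coriolis force):
V_g = (1/(fρ)) |∂P/∂n| = 4.98×10⁻³ / (1.05×10⁻⁴ × 1.21) = 39.2 m/s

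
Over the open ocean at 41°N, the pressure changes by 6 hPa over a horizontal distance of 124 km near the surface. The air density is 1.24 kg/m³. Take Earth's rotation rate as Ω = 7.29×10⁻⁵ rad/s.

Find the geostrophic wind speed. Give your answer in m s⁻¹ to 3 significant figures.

Coriolis parameter at 41°N:
f = 2Ω sin φ = 2 × 7.29×10⁻⁵ × sin 41° = 9.57×10⁻⁵ s⁻¹
Pressure gradient: |∂P/∂n| = 600 Pa / 124000 m = 4.84×10⁻³ Pa/m
Geostrophic balance (pressure-gradient force = Coriolis force):
V_g = (1/(fρ)) |∂P/∂n| = 4.84×10⁻³ / (9.57×10⁻⁵ × 1.24) = 40.8 m/s

40.8 m s⁻¹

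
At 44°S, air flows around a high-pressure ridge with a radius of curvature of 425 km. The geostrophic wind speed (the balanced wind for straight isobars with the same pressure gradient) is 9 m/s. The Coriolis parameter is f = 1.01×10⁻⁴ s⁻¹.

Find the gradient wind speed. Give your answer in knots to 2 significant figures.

Around a high, pressure-gradient force acts outward with centrifugal, so Coriolis balances both:
fV = (1/ρ)|∂P/∂n| + V²/R  →  V² − fR·V + fR·V_g = 0
With fR = 1.01×10⁻⁴ × 425×10³ m = 42.9 m/s:
V = [fR − √((fR)² − 4 fR V_g)]/2 = [42.9 − √(42.9² − 4×42.9×9)]/2 = 12.8 m/s
Supergeostrophic (V > V_g = 9 m/s), as expected around a high.
Converting: 12.8 m/s × 1.944 = 25 knots

25 knots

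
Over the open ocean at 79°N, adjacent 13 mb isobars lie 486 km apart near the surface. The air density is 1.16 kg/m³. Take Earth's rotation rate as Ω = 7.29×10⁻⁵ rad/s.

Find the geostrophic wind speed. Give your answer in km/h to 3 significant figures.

58.0 km/h

Coriolis parameter at 79°N:
f = 2Ω sin φ = 2 × 7.29×10⁻⁵ × sin 79° = 1.43×10⁻⁴ s⁻¹
Pressure gradient: |∂P/∂n| = 1300 Pa / 486000 m = 2.67×10⁻³ Pa/m
Geostrophic balance (pressure-gradient force = Coriolis force):
V_g = (1/(fρ)) |∂P/∂n| = 2.67×10⁻³ / (1.43×10⁻⁴ × 1.16) = 16.1 m/s
Converting: 16.1 m/s × 3.6 = 58.0 km/h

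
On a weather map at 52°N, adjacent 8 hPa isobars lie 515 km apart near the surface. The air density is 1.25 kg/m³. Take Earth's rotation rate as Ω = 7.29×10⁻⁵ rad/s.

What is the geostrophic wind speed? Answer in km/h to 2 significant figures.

39 km/h

Coriolis parameter at 52°N:
f = 2Ω sin φ = 2 × 7.29×10⁻⁵ × sin 52° = 1.15×10⁻⁴ s⁻¹
Pressure gradient: |∂P/∂n| = 800 Pa / 515000 m = 1.55×10⁻³ Pa/m
Geostrophic balance (pressure-gradient force = Coriolis force):
V_g = (1/(fρ)) |∂P/∂n| = 1.55×10⁻³ / (1.15×10⁻⁴ × 1.25) = 10.8 m/s
Converting: 10.8 m/s × 3.6 = 39 km/h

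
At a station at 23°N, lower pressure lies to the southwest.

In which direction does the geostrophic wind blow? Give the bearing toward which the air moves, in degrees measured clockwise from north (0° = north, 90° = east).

The pressure-gradient force points toward the southwest (bearing 225°).
Geostrophic balance: in the Northern Hemisphere the Coriolis force deflects motion to the right, so the geostrophic wind blows 90° to the right of the pressure-gradient force (low pressure on the left).
Rotating 225° by 90° clockwise gives 315° — the wind blows toward the northwest.

315°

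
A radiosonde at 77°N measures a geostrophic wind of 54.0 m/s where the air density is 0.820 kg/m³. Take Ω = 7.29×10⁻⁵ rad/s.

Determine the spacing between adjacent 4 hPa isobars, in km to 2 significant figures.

Coriolis parameter at 77°N:
f = 2Ω sin φ = 2 × 7.29×10⁻⁵ × sin 77° = 1.42×10⁻⁴ s⁻¹
Geostrophic balance rearranged: |∂P/∂n| = f ρ V_g
|∂P/∂n| = 1.42×10⁻⁴ × 0.820 × 54.0 = 6.29×10⁻³ Pa/m
Isobar spacing: Δn = ΔP/|∂P/∂n| = 400 Pa / 6.29×10⁻³ Pa/m = 63587 m ≈ 64 km

64 km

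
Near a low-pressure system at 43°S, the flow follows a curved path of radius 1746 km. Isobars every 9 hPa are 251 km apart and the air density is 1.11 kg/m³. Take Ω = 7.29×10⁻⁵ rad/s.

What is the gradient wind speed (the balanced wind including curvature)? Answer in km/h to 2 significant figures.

Coriolis parameter at 43°S:
f = 2Ω sin φ = 2 × 7.29×10⁻⁵ × sin 43° = 9.94×10⁻⁵ s⁻¹
Pressure gradient: |∂P/∂n| = 900 Pa / 251000 m = 3.59×10⁻³ Pa/m
Geostrophic speed: V_g = |∂P/∂n|/(fρ) = 3.59×10⁻³/(9.94×10⁻⁵ × 1.11) = 32.5 m/s
Around a low, centrifugal force acts outward with Coriolis, so pressure-gradient force balances both:
(1/ρ)|∂P/∂n| = fV + V²/R  →  V² + fR·V − fR·V_g = 0
With fR = 9.94×10⁻⁵ × 1746×10³ m = 174 m/s:
V = [−fR + √((fR)² + 4 fR V_g)]/2 = [−174 + √(174² + 4×174×32.5)]/2 = 28 m/s
Subgeostrophic (V < V_g = 32.5 m/s), as expected around a low.
Converting: 28 m/s × 3.6 = 100 km/h

100 km/h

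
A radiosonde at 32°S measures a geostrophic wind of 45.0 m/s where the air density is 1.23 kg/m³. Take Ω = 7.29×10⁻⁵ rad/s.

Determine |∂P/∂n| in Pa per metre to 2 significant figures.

4.3×10⁻³ Pa/m

Coriolis parameter at 32°S:
f = 2Ω sin φ = 2 × 7.29×10⁻⁵ × sin 32° = 7.73×10⁻⁵ s⁻¹
Geostrophic balance rearranged: |∂P/∂n| = f ρ V_g
|∂P/∂n| = 7.73×10⁻⁵ × 1.23 × 45.0 = 4.28×10⁻³ Pa/m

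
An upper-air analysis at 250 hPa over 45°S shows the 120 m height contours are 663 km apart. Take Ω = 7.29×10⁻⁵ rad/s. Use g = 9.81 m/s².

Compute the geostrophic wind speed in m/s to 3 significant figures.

Coriolis parameter at 45°S:
f = 2Ω sin φ = 2 × 7.29×10⁻⁵ × sin 45° = 1.03×10⁻⁴ s⁻¹
Height gradient: |∂Z/∂n| = 120 m / 663000 m = 1.81×10⁻⁴
On a pressure surface, geostrophic balance gives V_g = (g/f)|∂Z/∂n|:
V_g = 9.81 × 1.81×10⁻⁴ / 1.03×10⁻⁴ = 17.2 m/s

17.2 m/s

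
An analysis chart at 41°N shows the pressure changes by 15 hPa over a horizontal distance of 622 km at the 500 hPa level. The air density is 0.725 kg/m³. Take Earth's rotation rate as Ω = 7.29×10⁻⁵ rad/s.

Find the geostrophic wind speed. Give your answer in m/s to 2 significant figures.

Coriolis parameter at 41°N:
f = 2Ω sin φ = 2 × 7.29×10⁻⁵ × sin 41° = 9.57×10⁻⁵ s⁻¹
Pressure gradient: |∂P/∂n| = 1500 Pa / 622000 m = 2.41×10⁻³ Pa/m
Geostrophic balance (pressure-gradient force = Coriolis force):
V_g = (1/(fρ)) |∂P/∂n| = 2.41×10⁻³ / (9.57×10⁻⁵ × 0.725) = 34.8 m/s

35 m/s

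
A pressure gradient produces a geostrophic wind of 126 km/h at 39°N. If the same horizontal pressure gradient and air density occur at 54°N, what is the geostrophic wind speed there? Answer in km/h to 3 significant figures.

With the same pressure gradient and density, V_g ∝ 1/f ∝ 1/sin φ.
V₂ = V₁ · sin φ₁ / sin φ₂ = 126 × sin 39° / sin 54°
V₂ = 126 × 0.6293/0.8090 = 98.0 km/h

98.0 km/h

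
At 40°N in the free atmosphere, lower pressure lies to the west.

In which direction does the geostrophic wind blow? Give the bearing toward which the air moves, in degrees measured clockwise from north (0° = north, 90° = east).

The pressure-gradient force points toward the west (bearing 270°).
Geostrophic balance: in the Northern Hemisphere the Coriolis force deflects motion to the right, so the geostrophic wind blows 90° to the right of the pressure-gradient force (low pressure on the left).
Rotating 270° by 90° clockwise gives 000° — the wind blows toward the north.

000°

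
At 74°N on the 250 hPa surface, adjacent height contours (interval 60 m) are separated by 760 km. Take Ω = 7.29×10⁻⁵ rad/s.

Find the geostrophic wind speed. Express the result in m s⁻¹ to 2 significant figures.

Coriolis parameter at 74°N:
f = 2Ω sin φ = 2 × 7.29×10⁻⁵ × sin 74° = 1.40×10⁻⁴ s⁻¹
Height gradient: |∂Z/∂n| = 60 m / 760000 m = 7.89×10⁻⁵
On a pressure surface, geostrophic balance gives V_g = (g/f)|∂Z/∂n|:
V_g = 9.81 × 7.89×10⁻⁵ / 1.40×10⁻⁴ = 5.53 m/s

5.5 m s⁻¹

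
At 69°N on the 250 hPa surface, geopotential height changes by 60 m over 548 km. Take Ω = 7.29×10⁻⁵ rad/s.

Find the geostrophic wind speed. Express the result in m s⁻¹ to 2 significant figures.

7.9 m s⁻¹

Coriolis parameter at 69°N:
f = 2Ω sin φ = 2 × 7.29×10⁻⁵ × sin 69° = 1.36×10⁻⁴ s⁻¹
Height gradient: |∂Z/∂n| = 60 m / 548000 m = 1.09×10⁻⁴
On a pressure surface, geostrophic balance gives V_g = (g/f)|∂Z/∂n|:
V_g = 9.81 × 1.09×10⁻⁴ / 1.36×10⁻⁴ = 7.89 m/s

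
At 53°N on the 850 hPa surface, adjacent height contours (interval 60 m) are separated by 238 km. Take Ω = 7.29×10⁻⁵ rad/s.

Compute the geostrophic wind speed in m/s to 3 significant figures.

21.2 m/s

Coriolis parameter at 53°N:
f = 2Ω sin φ = 2 × 7.29×10⁻⁵ × sin 53° = 1.16×10⁻⁴ s⁻¹
Height gradient: |∂Z/∂n| = 60 m / 238000 m = 2.52×10⁻⁴
On a pressure surface, geostrophic balance gives V_g = (g/f)|∂Z/∂n|:
V_g = 9.81 × 2.52×10⁻⁴ / 1.16×10⁻⁴ = 21.2 m/s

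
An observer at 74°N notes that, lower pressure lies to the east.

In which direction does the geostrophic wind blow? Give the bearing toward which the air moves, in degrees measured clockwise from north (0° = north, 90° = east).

The pressure-gradient force points toward the east (bearing 090°).
Geostrophic balance: in the Northern Hemisphere the Coriolis force deflects motion to the right, so the geostrophic wind blows 90° to the right of the pressure-gradient force (low pressure on the left).
Rotating 090° by 90° clockwise gives 180° — the wind blows toward the south.

180°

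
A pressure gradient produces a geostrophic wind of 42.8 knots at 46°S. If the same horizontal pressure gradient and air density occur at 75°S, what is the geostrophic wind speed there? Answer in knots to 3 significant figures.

With the same pressure gradient and density, V_g ∝ 1/f ∝ 1/sin φ.
V₂ = V₁ · sin φ₁ / sin φ₂ = 42.8 × sin 46° / sin 75°
V₂ = 42.8 × 0.7193/0.9659 = 31.9 knots

31.9 knots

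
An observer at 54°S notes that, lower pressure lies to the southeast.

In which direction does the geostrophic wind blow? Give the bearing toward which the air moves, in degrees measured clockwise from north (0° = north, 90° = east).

The pressure-gradient force points toward the southeast (bearing 135°).
Geostrophic balance: in the Southern Hemisphere the Coriolis force deflects motion to the left, so the geostrophic wind blows 90° to the left of the pressure-gradient force (low pressure on the right).
Rotating 135° by 90° counterclockwise gives 045° — the wind blows toward the northeast.

045°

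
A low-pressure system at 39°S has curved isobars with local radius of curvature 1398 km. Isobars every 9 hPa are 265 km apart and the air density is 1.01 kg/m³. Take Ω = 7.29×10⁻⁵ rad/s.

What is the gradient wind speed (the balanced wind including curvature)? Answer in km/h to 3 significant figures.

107 km/h

Coriolis parameter at 39°S:
f = 2Ω sin φ = 2 × 7.29×10⁻⁵ × sin 39° = 9.18×10⁻⁵ s⁻¹
Pressure gradient: |∂P/∂n| = 900 Pa / 265000 m = 3.40×10⁻³ Pa/m
Geostrophic speed: V_g = |∂P/∂n|/(fρ) = 3.40×10⁻³/(9.18×10⁻⁵ × 1.01) = 36.6 m/s
Around a low, centrifugal force acts outward with Coriolis, so pressure-gradient force balances both:
(1/ρ)|∂P/∂n| = fV + V²/R  →  V² + fR·V − fR·V_g = 0
With fR = 9.18×10⁻⁵ × 1398×10³ m = 128 m/s:
V = [−fR + √((fR)² + 4 fR V_g)]/2 = [−128 + √(128² + 4×128×36.6)]/2 = 29.7 m/s
Subgeostrophic (V < V_g = 36.6 m/s), as expected around a low.
Converting: 29.7 m/s × 3.6 = 107 km/h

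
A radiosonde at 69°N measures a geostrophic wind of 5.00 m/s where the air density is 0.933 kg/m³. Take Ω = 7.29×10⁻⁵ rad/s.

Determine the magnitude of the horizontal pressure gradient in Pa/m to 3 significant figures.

6.35×10⁻⁴ Pa/m

Coriolis parameter at 69°N:
f = 2Ω sin φ = 2 × 7.29×10⁻⁵ × sin 69° = 1.36×10⁻⁴ s⁻¹
Geostrophic balance rearranged: |∂P/∂n| = f ρ V_g
|∂P/∂n| = 1.36×10⁻⁴ × 0.933 × 5.00 = 6.35×10⁻⁴ Pa/m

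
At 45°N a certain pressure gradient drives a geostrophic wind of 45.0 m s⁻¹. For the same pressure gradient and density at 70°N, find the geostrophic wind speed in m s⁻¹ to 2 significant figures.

With the same pressure gradient and density, V_g ∝ 1/f ∝ 1/sin φ.
V₂ = V₁ · sin φ₁ / sin φ₂ = 45.0 × sin 45° / sin 70°
V₂ = 45.0 × 0.7071/0.9397 = 34 m s⁻¹

34 m s⁻¹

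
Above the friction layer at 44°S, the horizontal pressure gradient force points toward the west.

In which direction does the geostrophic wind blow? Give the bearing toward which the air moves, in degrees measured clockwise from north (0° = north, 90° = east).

The pressure-gradient force points toward the west (bearing 270°).
Geostrophic balance: in the Southern Hemisphere the Coriolis force deflects motion to the left, so the geostrophic wind blows 90° to the left of the pressure-gradient force (low pressure on the right).
Rotating 270° by 90° counterclockwise gives 180° — the wind blows toward the south.

180°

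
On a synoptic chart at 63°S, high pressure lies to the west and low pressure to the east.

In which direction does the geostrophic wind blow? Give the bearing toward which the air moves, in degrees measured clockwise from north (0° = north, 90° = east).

000°

The pressure-gradient force points toward the east (bearing 090°).
Geostrophic balance: in the Southern Hemisphere the Coriolis force deflects motion to the left, so the geostrophic wind blows 90° to the left of the pressure-gradient force (low pressure on the right).
Rotating 090° by 90° counterclockwise gives 000° — the wind blows toward the north.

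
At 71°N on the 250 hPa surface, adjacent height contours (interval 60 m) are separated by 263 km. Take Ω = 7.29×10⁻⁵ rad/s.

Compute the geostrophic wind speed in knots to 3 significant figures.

31.6 knots

Coriolis parameter at 71°N:
f = 2Ω sin φ = 2 × 7.29×10⁻⁵ × sin 71° = 1.38×10⁻⁴ s⁻¹
Height gradient: |∂Z/∂n| = 60 m / 263000 m = 2.28×10⁻⁴
On a pressure surface, geostrophic balance gives V_g = (g/f)|∂Z/∂n|:
V_g = 9.81 × 2.28×10⁻⁴ / 1.38×10⁻⁴ = 16.2 m/s
Converting: 16.2 m/s × 1.944 = 31.6 knots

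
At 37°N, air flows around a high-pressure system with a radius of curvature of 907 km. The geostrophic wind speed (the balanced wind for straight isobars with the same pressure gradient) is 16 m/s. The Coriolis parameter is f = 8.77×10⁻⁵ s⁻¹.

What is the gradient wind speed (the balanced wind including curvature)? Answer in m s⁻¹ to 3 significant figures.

22.2 m s⁻¹

Around a high, pressure-gradient force acts outward with centrifugal, so Coriolis balances both:
fV = (1/ρ)|∂P/∂n| + V²/R  →  V² − fR·V + fR·V_g = 0
With fR = 8.77×10⁻⁵ × 907×10³ m = 79.5 m/s:
V = [fR − √((fR)² − 4 fR V_g)]/2 = [79.5 − √(79.5² − 4×79.5×16)]/2 = 22.2 m/s
Supergeostrophic (V > V_g = 16 m/s), as expected around a high.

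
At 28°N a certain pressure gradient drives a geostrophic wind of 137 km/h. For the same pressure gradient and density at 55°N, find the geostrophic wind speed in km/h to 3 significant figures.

78.5 km/h

With the same pressure gradient and density, V_g ∝ 1/f ∝ 1/sin φ.
V₂ = V₁ · sin φ₁ / sin φ₂ = 137 × sin 28° / sin 55°
V₂ = 137 × 0.4695/0.8192 = 78.5 km/h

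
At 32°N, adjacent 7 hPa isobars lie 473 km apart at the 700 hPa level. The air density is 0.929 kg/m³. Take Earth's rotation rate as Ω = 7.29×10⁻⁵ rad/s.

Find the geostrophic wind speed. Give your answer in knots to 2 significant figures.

40 knots

Coriolis parameter at 32°N:
f = 2Ω sin φ = 2 × 7.29×10⁻⁵ × sin 32° = 7.73×10⁻⁵ s⁻¹
Pressure gradient: |∂P/∂n| = 700 Pa / 473000 m = 1.48×10⁻³ Pa/m
Geostrophic balance (pressure-gradient force = Coriolis force):
V_g = (1/(fρ)) |∂P/∂n| = 1.48×10⁻³ / (7.73×10⁻⁵ × 0.929) = 20.6 m/s
Converting: 20.6 m/s × 1.944 = 40 knots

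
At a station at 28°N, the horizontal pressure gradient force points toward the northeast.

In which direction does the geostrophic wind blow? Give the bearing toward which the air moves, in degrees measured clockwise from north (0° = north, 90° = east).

135°

The pressure-gradient force points toward the northeast (bearing 045°).
Geostrophic balance: in the Northern Hemisphere the Coriolis force deflects motion to the right, so the geostrophic wind blows 90° to the right of the pressure-gradient force (low pressure on the left).
Rotating 045° by 90° clockwise gives 135° — the wind blows toward the southeast.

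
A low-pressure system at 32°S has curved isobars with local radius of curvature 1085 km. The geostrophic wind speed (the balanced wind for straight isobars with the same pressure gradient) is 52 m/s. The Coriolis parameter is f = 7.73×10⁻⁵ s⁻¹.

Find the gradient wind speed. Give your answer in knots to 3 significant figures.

Around a low, centrifugal force acts outward with Coriolis, so pressure-gradient force balances both:
(1/ρ)|∂P/∂n| = fV + V²/R  →  V² + fR·V − fR·V_g = 0
With fR = 7.73×10⁻⁵ × 1085×10³ m = 83.9 m/s:
V = [−fR + √((fR)² + 4 fR V_g)]/2 = [−83.9 + √(83.9² + 4×83.9×52)]/2 = 36.3 m/s
Subgeostrophic (V < V_g = 52 m/s), as expected around a low.
Converting: 36.3 m/s × 1.944 = 70.6 knots

70.6 knots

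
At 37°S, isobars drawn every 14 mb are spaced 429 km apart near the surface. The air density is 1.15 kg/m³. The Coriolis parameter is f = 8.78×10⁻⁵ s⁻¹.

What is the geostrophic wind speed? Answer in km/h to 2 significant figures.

Pressure gradient: |∂P/∂n| = 1400 Pa / 429000 m = 3.26×10⁻³ Pa/m
Geostrophic balance (pressure-gradient force = Coriolis force):
V_g = (1/(fρ)) |∂P/∂n| = 3.26×10⁻³ / (8.78×10⁻⁵ × 1.15) = 32.3 m/s
Converting: 32.3 m/s × 3.6 = 120 km/h

120 km/h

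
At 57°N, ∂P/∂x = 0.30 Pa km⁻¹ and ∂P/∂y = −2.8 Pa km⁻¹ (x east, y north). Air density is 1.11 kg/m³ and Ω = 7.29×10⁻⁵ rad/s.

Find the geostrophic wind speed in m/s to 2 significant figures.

Coriolis parameter at 57°N:
f = 2Ω sin φ = 2 × 7.29×10⁻⁵ × sin 57° = 1.22×10⁻⁴ s⁻¹
Component geostrophic relations (x east, y north):
u_g = −(1/(fρ)) ∂P/∂y,  v_g = (1/(fρ)) ∂P/∂x
u_g = −(−2.8×10⁻³)/(1.22×10⁻⁴ × 1.11) = 20.6 m/s;  v_g = (0.30×10⁻³)/(1.22×10⁻⁴ × 1.11) = 2.21 m/s
|V_g| = √(u_g² + v_g²) = 20.7 m/s

21 m/s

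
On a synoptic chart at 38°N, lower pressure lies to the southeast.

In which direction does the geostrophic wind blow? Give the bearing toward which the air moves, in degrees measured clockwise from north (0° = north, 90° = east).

The pressure-gradient force points toward the southeast (bearing 135°).
Geostrophic balance: in the Northern Hemisphere the Coriolis force deflects motion to the right, so the geostrophic wind blows 90° to the right of the pressure-gradient force (low pressure on the left).
Rotating 135° by 90° clockwise gives 225° — the wind blows toward the southwest.

225°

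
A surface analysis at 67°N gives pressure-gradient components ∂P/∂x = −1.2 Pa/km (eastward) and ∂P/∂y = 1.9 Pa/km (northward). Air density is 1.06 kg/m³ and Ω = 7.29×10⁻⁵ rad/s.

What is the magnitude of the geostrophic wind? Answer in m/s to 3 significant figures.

15.8 m/s

Coriolis parameter at 67°N:
f = 2Ω sin φ = 2 × 7.29×10⁻⁵ × sin 67° = 1.34×10⁻⁴ s⁻¹
Component geostrophic relations (x east, y north):
u_g = −(1/(fρ)) ∂P/∂y,  v_g = (1/(fρ)) ∂P/∂x
u_g = −(1.9×10⁻³)/(1.34×10⁻⁴ × 1.06) = −13.4 m/s;  v_g = (−1.2×10⁻³)/(1.34×10⁻⁴ × 1.06) = −8.44 m/s
|V_g| = √(u_g² + v_g²) = 15.8 m/s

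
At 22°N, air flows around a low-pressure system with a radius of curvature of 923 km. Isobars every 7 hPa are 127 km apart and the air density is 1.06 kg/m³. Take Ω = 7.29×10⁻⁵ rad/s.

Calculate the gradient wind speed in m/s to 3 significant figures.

Coriolis parameter at 22°N:
f = 2Ω sin φ = 2 × 7.29×10⁻⁵ × sin 22° = 5.46×10⁻⁵ s⁻¹
Pressure gradient: |∂P/∂n| = 700 Pa / 127000 m = 5.51×10⁻³ Pa/m
Geostrophic speed: V_g = |∂P/∂n|/(fρ) = 5.51×10⁻³/(5.46×10⁻⁵ × 1.06) = 95.2 m/s
Around a low, centrifugal force acts outward with Coriolis, so pressure-gradient force balances both:
(1/ρ)|∂P/∂n| = fV + V²/R  →  V² + fR·V − fR·V_g = 0
With fR = 5.46×10⁻⁵ × 923×10³ m = 50.4 m/s:
V = [−fR + √((fR)² + 4 fR V_g)]/2 = [−50.4 + √(50.4² + 4×50.4×95.2)]/2 = 48.5 m/s
Subgeostrophic (V < V_g = 95.2 m/s), as expected around a low.

48.5 m/s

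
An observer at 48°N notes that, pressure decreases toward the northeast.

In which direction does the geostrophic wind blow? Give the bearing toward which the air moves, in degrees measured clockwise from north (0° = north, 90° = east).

135°

The pressure-gradient force points toward the northeast (bearing 045°).
Geostrophic balance: in the Northern Hemisphere the Coriolis force deflects motion to the right, so the geostrophic wind blows 90° to the right of the pressure-gradient force (low pressure on the left).
Rotating 045° by 90° clockwise gives 135° — the wind blows toward the southeast.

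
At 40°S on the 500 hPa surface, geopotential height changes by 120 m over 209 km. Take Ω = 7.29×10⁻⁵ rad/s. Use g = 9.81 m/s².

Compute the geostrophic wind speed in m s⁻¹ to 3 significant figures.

Coriolis parameter at 40°S:
f = 2Ω sin φ = 2 × 7.29×10⁻⁵ × sin 40° = 9.37×10⁻⁵ s⁻¹
Height gradient: |∂Z/∂n| = 120 m / 209000 m = 5.74×10⁻⁴
On a pressure surface, geostrophic balance gives V_g = (g/f)|∂Z/∂n|:
V_g = 9.81 × 5.74×10⁻⁴ / 9.37×10⁻⁵ = 60.1 m/s

60.1 m s⁻¹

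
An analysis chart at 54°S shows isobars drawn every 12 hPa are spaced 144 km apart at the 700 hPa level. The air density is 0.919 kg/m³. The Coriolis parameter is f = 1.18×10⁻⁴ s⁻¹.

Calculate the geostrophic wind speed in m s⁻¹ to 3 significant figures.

76.8 m s⁻¹

Pressure gradient: |∂P/∂n| = 1200 Pa / 144000 m = 8.33×10⁻³ Pa/m
Geostrophic balance (pressure-gradient force = Coriolis force):
V_g = (1/(fρ)) |∂P/∂n| = 8.33×10⁻³ / (1.18×10⁻⁴ × 0.919) = 76.8 m/s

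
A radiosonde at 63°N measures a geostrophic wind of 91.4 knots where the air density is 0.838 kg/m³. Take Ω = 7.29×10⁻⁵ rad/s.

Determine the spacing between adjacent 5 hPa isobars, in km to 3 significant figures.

97.7 km

Coriolis parameter at 63°N:
f = 2Ω sin φ = 2 × 7.29×10⁻⁵ × sin 63° = 1.30×10⁻⁴ s⁻¹
Wind speed in SI: 91.4 knots = 47.0 m/s
Geostrophic balance rearranged: |∂P/∂n| = f ρ V_g
|∂P/∂n| = 1.30×10⁻⁴ × 0.838 × 47.0 = 5.12×10⁻³ Pa/m
Isobar spacing: Δn = ΔP/|∂P/∂n| = 500 Pa / 5.12×10⁻³ Pa/m = 97679 m ≈ 97.7 km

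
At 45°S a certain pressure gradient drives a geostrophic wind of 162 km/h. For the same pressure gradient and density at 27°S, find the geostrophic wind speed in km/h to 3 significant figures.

With the same pressure gradient and density, V_g ∝ 1/f ∝ 1/sin φ.
V₂ = V₁ · sin φ₁ / sin φ₂ = 162 × sin 45° / sin 27°
V₂ = 162 × 0.7071/0.4540 = 252 km/h

252 km/h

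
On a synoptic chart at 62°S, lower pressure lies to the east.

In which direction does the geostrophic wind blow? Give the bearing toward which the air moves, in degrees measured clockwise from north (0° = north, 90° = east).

000°

The pressure-gradient force points toward the east (bearing 090°).
Geostrophic balance: in the Southern Hemisphere the Coriolis force deflects motion to the left, so the geostrophic wind blows 90° to the left of the pressure-gradient force (low pressure on the right).
Rotating 090° by 90° counterclockwise gives 000° — the wind blows toward the north.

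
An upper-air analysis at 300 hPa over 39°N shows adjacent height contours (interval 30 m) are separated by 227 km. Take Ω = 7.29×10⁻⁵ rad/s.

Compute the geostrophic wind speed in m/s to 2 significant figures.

Coriolis parameter at 39°N:
f = 2Ω sin φ = 2 × 7.29×10⁻⁵ × sin 39° = 9.18×10⁻⁵ s⁻¹
Height gradient: |∂Z/∂n| = 30 m / 227000 m = 1.32×10⁻⁴
On a pressure surface, geostrophic balance gives V_g = (g/f)|∂Z/∂n|:
V_g = 9.81 × 1.32×10⁻⁴ / 9.18×10⁻⁵ = 14.1 m/s

14 m/s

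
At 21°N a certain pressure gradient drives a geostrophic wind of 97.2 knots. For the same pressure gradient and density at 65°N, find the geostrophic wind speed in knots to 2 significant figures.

With the same pressure gradient and density, V_g ∝ 1/f ∝ 1/sin φ.
V₂ = V₁ · sin φ₁ / sin φ₂ = 97.2 × sin 21° / sin 65°
V₂ = 97.2 × 0.3584/0.9063 = 38 knots

38 knots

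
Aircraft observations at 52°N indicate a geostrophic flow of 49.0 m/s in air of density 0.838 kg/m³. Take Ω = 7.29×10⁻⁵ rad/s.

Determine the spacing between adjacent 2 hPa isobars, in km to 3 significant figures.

Coriolis parameter at 52°N:
f = 2Ω sin φ = 2 × 7.29×10⁻⁵ × sin 52° = 1.15×10⁻⁴ s⁻¹
Geostrophic balance rearranged: |∂P/∂n| = f ρ V_g
|∂P/∂n| = 1.15×10⁻⁴ × 0.838 × 49.0 = 4.72×10⁻³ Pa/m
Isobar spacing: Δn = ΔP/|∂P/∂n| = 200 Pa / 4.72×10⁻³ Pa/m = 42394 m ≈ 42.4 km

42.4 km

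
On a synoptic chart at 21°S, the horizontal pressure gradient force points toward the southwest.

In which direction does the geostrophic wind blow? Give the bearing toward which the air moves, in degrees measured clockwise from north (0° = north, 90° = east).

135°

The pressure-gradient force points toward the southwest (bearing 225°).
Geostrophic balance: in the Southern Hemisphere the Coriolis force deflects motion to the left, so the geostrophic wind blows 90° to the left of the pressure-gradient force (low pressure on the right).
Rotating 225° by 90° counterclockwise gives 135° — the wind blows toward the southeast.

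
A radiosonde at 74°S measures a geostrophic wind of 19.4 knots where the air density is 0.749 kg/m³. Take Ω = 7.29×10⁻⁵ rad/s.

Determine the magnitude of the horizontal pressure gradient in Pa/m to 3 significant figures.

1.05×10⁻³ Pa/m

Coriolis parameter at 74°S:
f = 2Ω sin φ = 2 × 7.29×10⁻⁵ × sin 74° = 1.40×10⁻⁴ s⁻¹
Wind speed in SI: 19.4 knots = 9.98 m/s
Geostrophic balance rearranged: |∂P/∂n| = f ρ V_g
|∂P/∂n| = 1.40×10⁻⁴ × 0.749 × 9.98 = 1.05×10⁻³ Pa/m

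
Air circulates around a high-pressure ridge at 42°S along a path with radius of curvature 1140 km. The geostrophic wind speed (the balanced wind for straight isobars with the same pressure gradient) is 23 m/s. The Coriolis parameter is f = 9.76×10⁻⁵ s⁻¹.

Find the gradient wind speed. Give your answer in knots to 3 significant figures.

Around a high, pressure-gradient force acts outward with centrifugal, so Coriolis balances both:
fV = (1/ρ)|∂P/∂n| + V²/R  →  V² − fR·V + fR·V_g = 0
With fR = 9.76×10⁻⁵ × 1140×10³ m = 111 m/s:
V = [fR − √((fR)² − 4 fR V_g)]/2 = [111 − √(111² − 4×111×23)]/2 = 32.5 m/s
Supergeostrophic (V > V_g = 23 m/s), as expected around a high.
Converting: 32.5 m/s × 1.944 = 63.1 knots

63.1 knots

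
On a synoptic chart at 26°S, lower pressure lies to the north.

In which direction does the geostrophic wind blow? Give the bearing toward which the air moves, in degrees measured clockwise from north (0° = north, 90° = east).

The pressure-gradient force points toward the north (bearing 000°).
Geostrophic balance: in the Southern Hemisphere the Coriolis force deflects motion to the left, so the geostrophic wind blows 90° to the left of the pressure-gradient force (low pressure on the right).
Rotating 000° by 90° counterclockwise gives 270° — the wind blows toward the west.

270°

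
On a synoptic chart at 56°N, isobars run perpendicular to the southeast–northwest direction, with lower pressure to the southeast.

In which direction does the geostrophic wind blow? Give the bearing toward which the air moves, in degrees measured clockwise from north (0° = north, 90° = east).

225°

The pressure-gradient force points toward the southeast (bearing 135°).
Geostrophic balance: in the Northern Hemisphere the Coriolis force deflects motion to the right, so the geostrophic wind blows 90° to the right of the pressure-gradient force (low pressure on the left).
Rotating 135° by 90° clockwise gives 225° — the wind blows toward the southwest.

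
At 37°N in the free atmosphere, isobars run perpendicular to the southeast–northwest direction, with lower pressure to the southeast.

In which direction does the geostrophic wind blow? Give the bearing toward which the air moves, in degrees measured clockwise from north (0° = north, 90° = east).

The pressure-gradient force points toward the southeast (bearing 135°).
Geostrophic balance: in the Northern Hemisphere the Coriolis force deflects motion to the right, so the geostrophic wind blows 90° to the right of the pressure-gradient force (low pressure on the left).
Rotating 135° by 90° clockwise gives 225° — the wind blows toward the southwest.

225°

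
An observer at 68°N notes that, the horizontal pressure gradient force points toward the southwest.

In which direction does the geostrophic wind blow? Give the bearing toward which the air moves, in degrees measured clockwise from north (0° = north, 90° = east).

The pressure-gradient force points toward the southwest (bearing 225°).
Geostrophic balance: in the Northern Hemisphere the Coriolis force deflects motion to the right, so the geostrophic wind blows 90° to the right of the pressure-gradient force (low pressure on the left).
Rotating 225° by 90° clockwise gives 315° — the wind blows toward the northwest.

315°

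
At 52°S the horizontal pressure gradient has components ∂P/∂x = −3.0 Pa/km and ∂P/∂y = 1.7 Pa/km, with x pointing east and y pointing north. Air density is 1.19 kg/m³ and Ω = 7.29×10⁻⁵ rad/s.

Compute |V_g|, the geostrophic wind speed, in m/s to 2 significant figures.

Coriolis parameter at 52°S:
f = 2Ω sin φ = 2 × 7.29×10⁻⁵ × sin 52° = 1.15×10⁻⁴ s⁻¹
In the Southern Hemisphere f is negative: f = −1.15×10⁻⁴ s⁻¹.
Component geostrophic relations (x east, y north):
u_g = −(1/(fρ)) ∂P/∂y,  v_g = (1/(fρ)) ∂P/∂x
u_g = −(1.7×10⁻³)/(−1.15×10⁻⁴ × 1.19) = 12.4 m/s;  v_g = (−3.0×10⁻³)/(−1.15×10⁻⁴ × 1.19) = 21.9 m/s
|V_g| = √(u_g² + v_g²) = 25.2 m/s

25 m/s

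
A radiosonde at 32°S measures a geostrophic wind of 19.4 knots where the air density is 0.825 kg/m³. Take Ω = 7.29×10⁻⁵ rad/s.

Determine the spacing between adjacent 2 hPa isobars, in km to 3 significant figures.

Coriolis parameter at 32°S:
f = 2Ω sin φ = 2 × 7.29×10⁻⁵ × sin 32° = 7.73×10⁻⁵ s⁻¹
Wind speed in SI: 19.4 knots = 9.98 m/s
Geostrophic balance rearranged: |∂P/∂n| = f ρ V_g
|∂P/∂n| = 7.73×10⁻⁵ × 0.825 × 9.98 = 6.36×10⁻⁴ Pa/m
Isobar spacing: Δn = ΔP/|∂P/∂n| = 200 Pa / 6.36×10⁻⁴ Pa/m = 314390 m ≈ 314 km

314 km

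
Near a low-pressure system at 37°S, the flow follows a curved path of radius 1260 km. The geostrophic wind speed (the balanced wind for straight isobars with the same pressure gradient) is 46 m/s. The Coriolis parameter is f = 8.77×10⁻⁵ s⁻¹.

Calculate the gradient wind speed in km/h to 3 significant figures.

126 km/h

Around a low, centrifugal force acts outward with Coriolis, so pressure-gradient force balances both:
(1/ρ)|∂P/∂n| = fV + V²/R  →  V² + fR·V − fR·V_g = 0
With fR = 8.77×10⁻⁵ × 1260×10³ m = 111 m/s:
V = [−fR + √((fR)² + 4 fR V_g)]/2 = [−111 + √(111² + 4×111×46)]/2 = 34.9 m/s
Subgeostrophic (V < V_g = 46 m/s), as expected around a low.
Converting: 34.9 m/s × 3.6 = 126 km/h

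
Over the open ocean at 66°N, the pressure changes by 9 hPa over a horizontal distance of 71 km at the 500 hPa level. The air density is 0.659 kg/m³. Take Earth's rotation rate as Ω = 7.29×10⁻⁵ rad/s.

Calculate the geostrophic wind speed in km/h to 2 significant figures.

520 km/h

Coriolis parameter at 66°N:
f = 2Ω sin φ = 2 × 7.29×10⁻⁵ × sin 66° = 1.33×10⁻⁴ s⁻¹
Pressure gradient: |∂P/∂n| = 900 Pa / 71000 m = 1.27×10⁻² Pa/m
Geostrophic balance (pressure-gradient force = Coriolis force):
V_g = (1/(fρ)) |∂P/∂n| = 1.27×10⁻² / (1.33×10⁻⁴ × 0.659) = 144 m/s
Converting: 144 m/s × 3.6 = 520 km/h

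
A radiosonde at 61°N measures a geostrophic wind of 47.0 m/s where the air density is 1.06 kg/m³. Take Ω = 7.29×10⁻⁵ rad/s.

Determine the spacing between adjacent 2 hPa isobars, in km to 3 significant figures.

31.5 km

Coriolis parameter at 61°N:
f = 2Ω sin φ = 2 × 7.29×10⁻⁵ × sin 61° = 1.28×10⁻⁴ s⁻¹
Geostrophic balance rearranged: |∂P/∂n| = f ρ V_g
|∂P/∂n| = 1.28×10⁻⁴ × 1.06 × 47.0 = 6.35×10⁻³ Pa/m
Isobar spacing: Δn = ΔP/|∂P/∂n| = 200 Pa / 6.35×10⁻³ Pa/m = 31481 m ≈ 31.5 km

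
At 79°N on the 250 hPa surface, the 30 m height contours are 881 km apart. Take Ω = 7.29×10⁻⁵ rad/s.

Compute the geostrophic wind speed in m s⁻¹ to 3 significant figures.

Coriolis parameter at 79°N:
f = 2Ω sin φ = 2 × 7.29×10⁻⁵ × sin 79° = 1.43×10⁻⁴ s⁻¹
Height gradient: |∂Z/∂n| = 30 m / 881000 m = 3.41×10⁻⁵
On a pressure surface, geostrophic balance gives V_g = (g/f)|∂Z/∂n|:
V_g = 9.81 × 3.41×10⁻⁵ / 1.43×10⁻⁴ = 2.33 m/s

2.33 m s⁻¹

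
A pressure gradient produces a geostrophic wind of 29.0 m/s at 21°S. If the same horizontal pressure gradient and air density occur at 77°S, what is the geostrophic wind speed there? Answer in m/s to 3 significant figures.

10.7 m/s

With the same pressure gradient and density, V_g ∝ 1/f ∝ 1/sin φ.
V₂ = V₁ · sin φ₁ / sin φ₂ = 29.0 × sin 21° / sin 77°
V₂ = 29.0 × 0.3584/0.9744 = 10.7 m/s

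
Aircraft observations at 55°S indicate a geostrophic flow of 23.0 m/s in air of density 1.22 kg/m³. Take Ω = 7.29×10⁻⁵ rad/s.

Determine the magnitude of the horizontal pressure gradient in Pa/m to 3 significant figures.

3.35×10⁻³ Pa/m

Coriolis parameter at 55°S:
f = 2Ω sin φ = 2 × 7.29×10⁻⁵ × sin 55° = 1.19×10⁻⁴ s⁻¹
Geostrophic balance rearranged: |∂P/∂n| = f ρ V_g
|∂P/∂n| = 1.19×10⁻⁴ × 1.22 × 23.0 = 3.35×10⁻³ Pa/m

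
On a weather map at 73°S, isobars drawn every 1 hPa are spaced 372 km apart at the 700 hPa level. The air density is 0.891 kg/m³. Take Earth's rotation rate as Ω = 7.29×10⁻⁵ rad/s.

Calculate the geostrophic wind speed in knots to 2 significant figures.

4.2 knots

Coriolis parameter at 73°S:
f = 2Ω sin φ = 2 × 7.29×10⁻⁵ × sin 73° = 1.39×10⁻⁴ s⁻¹
Pressure gradient: |∂P/∂n| = 100 Pa / 372000 m = 2.69×10⁻⁴ Pa/m
Geostrophic balance (pressure-gradient force = Coriolis force):
V_g = (1/(fρ)) |∂P/∂n| = 2.69×10⁻⁴ / (1.39×10⁻⁴ × 0.891) = 2.16 m/s
Converting: 2.16 m/s × 1.944 = 4.2 knots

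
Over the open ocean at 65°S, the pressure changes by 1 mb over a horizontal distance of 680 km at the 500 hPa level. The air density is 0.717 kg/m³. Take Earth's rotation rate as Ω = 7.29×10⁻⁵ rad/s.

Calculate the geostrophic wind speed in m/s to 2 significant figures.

1.6 m/s

Coriolis parameter at 65°S:
f = 2Ω sin φ = 2 × 7.29×10⁻⁵ × sin 65° = 1.32×10⁻⁴ s⁻¹
Pressure gradient: |∂P/∂n| = 100 Pa / 680000 m = 1.47×10⁻⁴ Pa/m
Geostrophic balance (pressure-gradient force = Coriolis force):
V_g = (1/(fρ)) |∂P/∂n| = 1.47×10⁻⁴ / (1.32×10⁻⁴ × 0.717) = 1.55 m/s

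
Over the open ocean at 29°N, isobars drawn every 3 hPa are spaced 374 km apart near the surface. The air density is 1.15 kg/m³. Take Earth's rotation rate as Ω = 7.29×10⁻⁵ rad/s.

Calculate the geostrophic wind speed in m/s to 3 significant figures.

Coriolis parameter at 29°N:
f = 2Ω sin φ = 2 × 7.29×10⁻⁵ × sin 29° = 7.07×10⁻⁵ s⁻¹
Pressure gradient: |∂P/∂n| = 300 Pa / 374000 m = 8.02×10⁻⁴ Pa/m
Geostrophic balance (pressure-gradient force = Coriolis force):
V_g = (1/(fρ)) |∂P/∂n| = 8.02×10⁻⁴ / (7.07×10⁻⁵ × 1.15) = 9.87 m/s

9.87 m/s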